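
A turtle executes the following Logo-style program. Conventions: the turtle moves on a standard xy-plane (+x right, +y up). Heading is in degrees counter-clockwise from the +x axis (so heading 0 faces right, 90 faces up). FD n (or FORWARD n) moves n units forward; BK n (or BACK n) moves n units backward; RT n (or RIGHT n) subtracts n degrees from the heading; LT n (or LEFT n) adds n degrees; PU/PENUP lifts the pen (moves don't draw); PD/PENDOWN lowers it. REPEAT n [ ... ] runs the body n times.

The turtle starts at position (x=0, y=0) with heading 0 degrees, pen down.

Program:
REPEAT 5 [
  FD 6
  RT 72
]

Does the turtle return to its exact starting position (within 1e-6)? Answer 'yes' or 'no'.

Answer: yes

Derivation:
Executing turtle program step by step:
Start: pos=(0,0), heading=0, pen down
REPEAT 5 [
  -- iteration 1/5 --
  FD 6: (0,0) -> (6,0) [heading=0, draw]
  RT 72: heading 0 -> 288
  -- iteration 2/5 --
  FD 6: (6,0) -> (7.854,-5.706) [heading=288, draw]
  RT 72: heading 288 -> 216
  -- iteration 3/5 --
  FD 6: (7.854,-5.706) -> (3,-9.233) [heading=216, draw]
  RT 72: heading 216 -> 144
  -- iteration 4/5 --
  FD 6: (3,-9.233) -> (-1.854,-5.706) [heading=144, draw]
  RT 72: heading 144 -> 72
  -- iteration 5/5 --
  FD 6: (-1.854,-5.706) -> (0,0) [heading=72, draw]
  RT 72: heading 72 -> 0
]
Final: pos=(0,0), heading=0, 5 segment(s) drawn

Start position: (0, 0)
Final position: (0, 0)
Distance = 0; < 1e-6 -> CLOSED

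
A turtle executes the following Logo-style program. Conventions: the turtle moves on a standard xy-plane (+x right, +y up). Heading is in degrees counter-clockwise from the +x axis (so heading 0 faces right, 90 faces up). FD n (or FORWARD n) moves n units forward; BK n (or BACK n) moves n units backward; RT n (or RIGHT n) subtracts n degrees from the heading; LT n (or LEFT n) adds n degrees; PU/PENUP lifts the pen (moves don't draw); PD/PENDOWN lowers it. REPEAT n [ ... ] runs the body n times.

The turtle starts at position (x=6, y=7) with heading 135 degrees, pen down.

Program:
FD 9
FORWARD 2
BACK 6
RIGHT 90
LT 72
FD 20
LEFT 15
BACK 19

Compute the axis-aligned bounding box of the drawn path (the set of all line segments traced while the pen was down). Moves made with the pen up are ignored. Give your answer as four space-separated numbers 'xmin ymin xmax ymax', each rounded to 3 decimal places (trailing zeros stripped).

Executing turtle program step by step:
Start: pos=(6,7), heading=135, pen down
FD 9: (6,7) -> (-0.364,13.364) [heading=135, draw]
FD 2: (-0.364,13.364) -> (-1.778,14.778) [heading=135, draw]
BK 6: (-1.778,14.778) -> (2.464,10.536) [heading=135, draw]
RT 90: heading 135 -> 45
LT 72: heading 45 -> 117
FD 20: (2.464,10.536) -> (-6.615,28.356) [heading=117, draw]
LT 15: heading 117 -> 132
BK 19: (-6.615,28.356) -> (6.098,14.236) [heading=132, draw]
Final: pos=(6.098,14.236), heading=132, 5 segment(s) drawn

Segment endpoints: x in {-6.615, -1.778, -0.364, 2.464, 6, 6.098}, y in {7, 10.536, 13.364, 14.236, 14.778, 28.356}
xmin=-6.615, ymin=7, xmax=6.098, ymax=28.356

Answer: -6.615 7 6.098 28.356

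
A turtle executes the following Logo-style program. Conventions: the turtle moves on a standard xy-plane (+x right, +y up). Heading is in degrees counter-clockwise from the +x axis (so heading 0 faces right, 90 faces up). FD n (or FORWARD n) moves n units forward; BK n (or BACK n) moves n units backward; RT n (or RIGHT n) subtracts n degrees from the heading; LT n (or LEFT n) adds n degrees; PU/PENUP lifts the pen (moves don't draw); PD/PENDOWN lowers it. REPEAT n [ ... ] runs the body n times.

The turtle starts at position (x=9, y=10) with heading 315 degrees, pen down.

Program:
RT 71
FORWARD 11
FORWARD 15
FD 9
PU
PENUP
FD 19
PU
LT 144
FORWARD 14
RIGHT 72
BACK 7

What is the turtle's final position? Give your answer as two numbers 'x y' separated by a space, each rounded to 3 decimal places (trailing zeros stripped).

Answer: -7.346 -27.1

Derivation:
Executing turtle program step by step:
Start: pos=(9,10), heading=315, pen down
RT 71: heading 315 -> 244
FD 11: (9,10) -> (4.178,0.113) [heading=244, draw]
FD 15: (4.178,0.113) -> (-2.398,-13.369) [heading=244, draw]
FD 9: (-2.398,-13.369) -> (-6.343,-21.458) [heading=244, draw]
PU: pen up
PU: pen up
FD 19: (-6.343,-21.458) -> (-14.672,-38.535) [heading=244, move]
PU: pen up
LT 144: heading 244 -> 28
FD 14: (-14.672,-38.535) -> (-2.311,-31.962) [heading=28, move]
RT 72: heading 28 -> 316
BK 7: (-2.311,-31.962) -> (-7.346,-27.1) [heading=316, move]
Final: pos=(-7.346,-27.1), heading=316, 3 segment(s) drawn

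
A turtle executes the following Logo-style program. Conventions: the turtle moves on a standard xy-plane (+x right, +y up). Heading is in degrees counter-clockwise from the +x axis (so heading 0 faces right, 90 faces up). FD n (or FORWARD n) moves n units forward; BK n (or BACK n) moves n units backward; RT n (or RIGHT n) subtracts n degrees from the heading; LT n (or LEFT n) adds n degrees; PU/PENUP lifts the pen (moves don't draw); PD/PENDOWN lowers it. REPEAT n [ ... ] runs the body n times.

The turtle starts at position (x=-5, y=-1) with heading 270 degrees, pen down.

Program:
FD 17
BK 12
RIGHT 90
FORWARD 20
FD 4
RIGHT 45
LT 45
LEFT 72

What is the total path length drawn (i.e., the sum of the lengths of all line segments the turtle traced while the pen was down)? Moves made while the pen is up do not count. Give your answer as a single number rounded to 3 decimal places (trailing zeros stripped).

Executing turtle program step by step:
Start: pos=(-5,-1), heading=270, pen down
FD 17: (-5,-1) -> (-5,-18) [heading=270, draw]
BK 12: (-5,-18) -> (-5,-6) [heading=270, draw]
RT 90: heading 270 -> 180
FD 20: (-5,-6) -> (-25,-6) [heading=180, draw]
FD 4: (-25,-6) -> (-29,-6) [heading=180, draw]
RT 45: heading 180 -> 135
LT 45: heading 135 -> 180
LT 72: heading 180 -> 252
Final: pos=(-29,-6), heading=252, 4 segment(s) drawn

Segment lengths:
  seg 1: (-5,-1) -> (-5,-18), length = 17
  seg 2: (-5,-18) -> (-5,-6), length = 12
  seg 3: (-5,-6) -> (-25,-6), length = 20
  seg 4: (-25,-6) -> (-29,-6), length = 4
Total = 53

Answer: 53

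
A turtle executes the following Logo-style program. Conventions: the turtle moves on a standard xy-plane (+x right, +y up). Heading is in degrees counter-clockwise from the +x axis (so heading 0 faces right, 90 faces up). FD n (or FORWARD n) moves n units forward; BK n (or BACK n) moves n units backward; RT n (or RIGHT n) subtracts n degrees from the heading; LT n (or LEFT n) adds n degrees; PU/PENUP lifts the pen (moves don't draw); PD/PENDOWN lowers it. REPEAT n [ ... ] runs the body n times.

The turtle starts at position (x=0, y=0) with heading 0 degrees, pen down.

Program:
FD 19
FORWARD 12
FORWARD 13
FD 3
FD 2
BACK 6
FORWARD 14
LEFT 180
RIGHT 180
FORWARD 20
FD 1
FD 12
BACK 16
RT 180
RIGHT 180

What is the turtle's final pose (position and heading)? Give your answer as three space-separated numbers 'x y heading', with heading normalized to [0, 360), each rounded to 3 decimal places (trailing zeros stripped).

Executing turtle program step by step:
Start: pos=(0,0), heading=0, pen down
FD 19: (0,0) -> (19,0) [heading=0, draw]
FD 12: (19,0) -> (31,0) [heading=0, draw]
FD 13: (31,0) -> (44,0) [heading=0, draw]
FD 3: (44,0) -> (47,0) [heading=0, draw]
FD 2: (47,0) -> (49,0) [heading=0, draw]
BK 6: (49,0) -> (43,0) [heading=0, draw]
FD 14: (43,0) -> (57,0) [heading=0, draw]
LT 180: heading 0 -> 180
RT 180: heading 180 -> 0
FD 20: (57,0) -> (77,0) [heading=0, draw]
FD 1: (77,0) -> (78,0) [heading=0, draw]
FD 12: (78,0) -> (90,0) [heading=0, draw]
BK 16: (90,0) -> (74,0) [heading=0, draw]
RT 180: heading 0 -> 180
RT 180: heading 180 -> 0
Final: pos=(74,0), heading=0, 11 segment(s) drawn

Answer: 74 0 0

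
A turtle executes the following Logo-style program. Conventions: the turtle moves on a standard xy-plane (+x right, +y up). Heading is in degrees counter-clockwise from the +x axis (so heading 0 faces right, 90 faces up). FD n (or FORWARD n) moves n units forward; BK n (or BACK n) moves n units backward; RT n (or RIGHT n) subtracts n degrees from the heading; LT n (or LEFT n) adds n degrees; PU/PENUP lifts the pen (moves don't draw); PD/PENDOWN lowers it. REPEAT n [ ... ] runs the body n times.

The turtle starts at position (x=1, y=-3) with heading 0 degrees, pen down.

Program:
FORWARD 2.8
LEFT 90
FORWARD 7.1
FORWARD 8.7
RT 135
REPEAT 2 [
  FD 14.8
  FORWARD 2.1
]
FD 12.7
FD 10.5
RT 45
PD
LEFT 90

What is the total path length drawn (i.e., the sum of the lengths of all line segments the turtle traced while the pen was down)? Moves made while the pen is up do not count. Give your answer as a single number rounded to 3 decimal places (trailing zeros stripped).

Executing turtle program step by step:
Start: pos=(1,-3), heading=0, pen down
FD 2.8: (1,-3) -> (3.8,-3) [heading=0, draw]
LT 90: heading 0 -> 90
FD 7.1: (3.8,-3) -> (3.8,4.1) [heading=90, draw]
FD 8.7: (3.8,4.1) -> (3.8,12.8) [heading=90, draw]
RT 135: heading 90 -> 315
REPEAT 2 [
  -- iteration 1/2 --
  FD 14.8: (3.8,12.8) -> (14.265,2.335) [heading=315, draw]
  FD 2.1: (14.265,2.335) -> (15.75,0.85) [heading=315, draw]
  -- iteration 2/2 --
  FD 14.8: (15.75,0.85) -> (26.215,-9.615) [heading=315, draw]
  FD 2.1: (26.215,-9.615) -> (27.7,-11.1) [heading=315, draw]
]
FD 12.7: (27.7,-11.1) -> (36.68,-20.08) [heading=315, draw]
FD 10.5: (36.68,-20.08) -> (44.105,-27.505) [heading=315, draw]
RT 45: heading 315 -> 270
PD: pen down
LT 90: heading 270 -> 0
Final: pos=(44.105,-27.505), heading=0, 9 segment(s) drawn

Segment lengths:
  seg 1: (1,-3) -> (3.8,-3), length = 2.8
  seg 2: (3.8,-3) -> (3.8,4.1), length = 7.1
  seg 3: (3.8,4.1) -> (3.8,12.8), length = 8.7
  seg 4: (3.8,12.8) -> (14.265,2.335), length = 14.8
  seg 5: (14.265,2.335) -> (15.75,0.85), length = 2.1
  seg 6: (15.75,0.85) -> (26.215,-9.615), length = 14.8
  seg 7: (26.215,-9.615) -> (27.7,-11.1), length = 2.1
  seg 8: (27.7,-11.1) -> (36.68,-20.08), length = 12.7
  seg 9: (36.68,-20.08) -> (44.105,-27.505), length = 10.5
Total = 75.6

Answer: 75.6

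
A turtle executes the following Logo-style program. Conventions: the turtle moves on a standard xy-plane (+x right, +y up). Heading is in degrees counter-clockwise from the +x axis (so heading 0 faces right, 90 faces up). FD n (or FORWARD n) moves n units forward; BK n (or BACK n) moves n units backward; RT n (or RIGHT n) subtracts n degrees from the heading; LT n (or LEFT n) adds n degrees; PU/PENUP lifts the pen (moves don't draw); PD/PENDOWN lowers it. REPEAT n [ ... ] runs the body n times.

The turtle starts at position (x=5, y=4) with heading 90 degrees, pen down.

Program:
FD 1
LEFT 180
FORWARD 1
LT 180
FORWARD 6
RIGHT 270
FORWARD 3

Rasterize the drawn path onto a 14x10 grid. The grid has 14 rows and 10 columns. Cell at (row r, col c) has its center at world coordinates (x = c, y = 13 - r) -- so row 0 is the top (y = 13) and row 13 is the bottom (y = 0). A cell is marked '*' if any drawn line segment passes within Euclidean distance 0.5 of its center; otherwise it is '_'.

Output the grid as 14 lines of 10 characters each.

Answer: __________
__________
__________
__****____
_____*____
_____*____
_____*____
_____*____
_____*____
_____*____
__________
__________
__________
__________

Derivation:
Segment 0: (5,4) -> (5,5)
Segment 1: (5,5) -> (5,4)
Segment 2: (5,4) -> (5,10)
Segment 3: (5,10) -> (2,10)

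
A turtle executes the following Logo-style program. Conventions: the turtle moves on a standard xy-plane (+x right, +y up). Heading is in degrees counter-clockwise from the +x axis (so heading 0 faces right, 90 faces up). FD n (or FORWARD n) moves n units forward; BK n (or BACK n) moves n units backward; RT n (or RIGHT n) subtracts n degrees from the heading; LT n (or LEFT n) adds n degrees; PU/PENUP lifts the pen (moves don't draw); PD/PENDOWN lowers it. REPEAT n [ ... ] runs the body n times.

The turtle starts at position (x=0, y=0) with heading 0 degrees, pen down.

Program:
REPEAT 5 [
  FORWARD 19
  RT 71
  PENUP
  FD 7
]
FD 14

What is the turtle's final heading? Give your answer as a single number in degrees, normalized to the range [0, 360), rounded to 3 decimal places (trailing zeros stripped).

Executing turtle program step by step:
Start: pos=(0,0), heading=0, pen down
REPEAT 5 [
  -- iteration 1/5 --
  FD 19: (0,0) -> (19,0) [heading=0, draw]
  RT 71: heading 0 -> 289
  PU: pen up
  FD 7: (19,0) -> (21.279,-6.619) [heading=289, move]
  -- iteration 2/5 --
  FD 19: (21.279,-6.619) -> (27.465,-24.583) [heading=289, move]
  RT 71: heading 289 -> 218
  PU: pen up
  FD 7: (27.465,-24.583) -> (21.949,-28.893) [heading=218, move]
  -- iteration 3/5 --
  FD 19: (21.949,-28.893) -> (6.976,-40.591) [heading=218, move]
  RT 71: heading 218 -> 147
  PU: pen up
  FD 7: (6.976,-40.591) -> (1.106,-36.778) [heading=147, move]
  -- iteration 4/5 --
  FD 19: (1.106,-36.778) -> (-14.829,-26.43) [heading=147, move]
  RT 71: heading 147 -> 76
  PU: pen up
  FD 7: (-14.829,-26.43) -> (-13.135,-19.638) [heading=76, move]
  -- iteration 5/5 --
  FD 19: (-13.135,-19.638) -> (-8.539,-1.202) [heading=76, move]
  RT 71: heading 76 -> 5
  PU: pen up
  FD 7: (-8.539,-1.202) -> (-1.566,-0.592) [heading=5, move]
]
FD 14: (-1.566,-0.592) -> (12.381,0.628) [heading=5, move]
Final: pos=(12.381,0.628), heading=5, 1 segment(s) drawn

Answer: 5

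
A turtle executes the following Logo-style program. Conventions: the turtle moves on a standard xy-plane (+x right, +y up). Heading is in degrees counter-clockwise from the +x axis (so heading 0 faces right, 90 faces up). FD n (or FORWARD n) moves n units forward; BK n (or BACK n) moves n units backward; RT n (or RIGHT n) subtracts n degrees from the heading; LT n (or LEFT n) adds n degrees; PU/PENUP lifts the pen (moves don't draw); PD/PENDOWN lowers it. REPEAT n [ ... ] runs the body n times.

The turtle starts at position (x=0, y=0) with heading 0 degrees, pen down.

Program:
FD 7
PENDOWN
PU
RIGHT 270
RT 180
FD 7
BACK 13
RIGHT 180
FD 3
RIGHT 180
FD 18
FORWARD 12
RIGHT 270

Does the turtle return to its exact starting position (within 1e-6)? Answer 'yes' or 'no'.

Answer: no

Derivation:
Executing turtle program step by step:
Start: pos=(0,0), heading=0, pen down
FD 7: (0,0) -> (7,0) [heading=0, draw]
PD: pen down
PU: pen up
RT 270: heading 0 -> 90
RT 180: heading 90 -> 270
FD 7: (7,0) -> (7,-7) [heading=270, move]
BK 13: (7,-7) -> (7,6) [heading=270, move]
RT 180: heading 270 -> 90
FD 3: (7,6) -> (7,9) [heading=90, move]
RT 180: heading 90 -> 270
FD 18: (7,9) -> (7,-9) [heading=270, move]
FD 12: (7,-9) -> (7,-21) [heading=270, move]
RT 270: heading 270 -> 0
Final: pos=(7,-21), heading=0, 1 segment(s) drawn

Start position: (0, 0)
Final position: (7, -21)
Distance = 22.136; >= 1e-6 -> NOT closed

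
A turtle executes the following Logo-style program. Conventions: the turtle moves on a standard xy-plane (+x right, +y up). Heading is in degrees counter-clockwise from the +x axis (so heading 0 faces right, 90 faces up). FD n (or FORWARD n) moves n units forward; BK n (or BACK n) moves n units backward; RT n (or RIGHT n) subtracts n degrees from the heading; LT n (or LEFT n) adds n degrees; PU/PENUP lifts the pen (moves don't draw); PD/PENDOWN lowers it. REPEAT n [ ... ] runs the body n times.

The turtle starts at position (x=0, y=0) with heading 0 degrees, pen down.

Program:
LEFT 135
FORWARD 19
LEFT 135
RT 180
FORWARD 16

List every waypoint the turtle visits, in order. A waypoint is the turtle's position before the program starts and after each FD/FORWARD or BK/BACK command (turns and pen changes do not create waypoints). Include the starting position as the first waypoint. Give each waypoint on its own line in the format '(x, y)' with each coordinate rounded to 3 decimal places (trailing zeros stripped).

Answer: (0, 0)
(-13.435, 13.435)
(-13.435, 29.435)

Derivation:
Executing turtle program step by step:
Start: pos=(0,0), heading=0, pen down
LT 135: heading 0 -> 135
FD 19: (0,0) -> (-13.435,13.435) [heading=135, draw]
LT 135: heading 135 -> 270
RT 180: heading 270 -> 90
FD 16: (-13.435,13.435) -> (-13.435,29.435) [heading=90, draw]
Final: pos=(-13.435,29.435), heading=90, 2 segment(s) drawn
Waypoints (3 total):
(0, 0)
(-13.435, 13.435)
(-13.435, 29.435)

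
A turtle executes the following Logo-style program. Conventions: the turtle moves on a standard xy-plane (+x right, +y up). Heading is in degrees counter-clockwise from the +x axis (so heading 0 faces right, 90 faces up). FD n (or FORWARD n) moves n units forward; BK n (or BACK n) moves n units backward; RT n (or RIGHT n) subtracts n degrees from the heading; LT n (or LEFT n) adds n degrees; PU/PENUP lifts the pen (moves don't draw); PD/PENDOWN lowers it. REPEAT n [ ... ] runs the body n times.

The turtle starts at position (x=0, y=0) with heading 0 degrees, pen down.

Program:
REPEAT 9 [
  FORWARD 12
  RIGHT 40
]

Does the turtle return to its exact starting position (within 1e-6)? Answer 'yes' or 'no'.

Answer: yes

Derivation:
Executing turtle program step by step:
Start: pos=(0,0), heading=0, pen down
REPEAT 9 [
  -- iteration 1/9 --
  FD 12: (0,0) -> (12,0) [heading=0, draw]
  RT 40: heading 0 -> 320
  -- iteration 2/9 --
  FD 12: (12,0) -> (21.193,-7.713) [heading=320, draw]
  RT 40: heading 320 -> 280
  -- iteration 3/9 --
  FD 12: (21.193,-7.713) -> (23.276,-19.531) [heading=280, draw]
  RT 40: heading 280 -> 240
  -- iteration 4/9 --
  FD 12: (23.276,-19.531) -> (17.276,-29.923) [heading=240, draw]
  RT 40: heading 240 -> 200
  -- iteration 5/9 --
  FD 12: (17.276,-29.923) -> (6,-34.028) [heading=200, draw]
  RT 40: heading 200 -> 160
  -- iteration 6/9 --
  FD 12: (6,-34.028) -> (-5.276,-29.923) [heading=160, draw]
  RT 40: heading 160 -> 120
  -- iteration 7/9 --
  FD 12: (-5.276,-29.923) -> (-11.276,-19.531) [heading=120, draw]
  RT 40: heading 120 -> 80
  -- iteration 8/9 --
  FD 12: (-11.276,-19.531) -> (-9.193,-7.713) [heading=80, draw]
  RT 40: heading 80 -> 40
  -- iteration 9/9 --
  FD 12: (-9.193,-7.713) -> (0,0) [heading=40, draw]
  RT 40: heading 40 -> 0
]
Final: pos=(0,0), heading=0, 9 segment(s) drawn

Start position: (0, 0)
Final position: (0, 0)
Distance = 0; < 1e-6 -> CLOSED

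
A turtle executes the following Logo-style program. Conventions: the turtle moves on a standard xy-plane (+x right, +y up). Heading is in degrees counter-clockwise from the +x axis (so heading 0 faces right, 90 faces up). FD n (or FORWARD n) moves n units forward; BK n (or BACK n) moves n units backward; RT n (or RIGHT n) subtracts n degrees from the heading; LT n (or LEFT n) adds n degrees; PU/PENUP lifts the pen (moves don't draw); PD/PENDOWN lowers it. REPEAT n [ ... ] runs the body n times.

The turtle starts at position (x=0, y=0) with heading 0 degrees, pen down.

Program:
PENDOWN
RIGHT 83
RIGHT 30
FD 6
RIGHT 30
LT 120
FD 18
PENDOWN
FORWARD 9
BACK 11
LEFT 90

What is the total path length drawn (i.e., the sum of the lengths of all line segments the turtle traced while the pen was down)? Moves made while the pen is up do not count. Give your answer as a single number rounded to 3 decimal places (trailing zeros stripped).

Answer: 44

Derivation:
Executing turtle program step by step:
Start: pos=(0,0), heading=0, pen down
PD: pen down
RT 83: heading 0 -> 277
RT 30: heading 277 -> 247
FD 6: (0,0) -> (-2.344,-5.523) [heading=247, draw]
RT 30: heading 247 -> 217
LT 120: heading 217 -> 337
FD 18: (-2.344,-5.523) -> (14.225,-12.556) [heading=337, draw]
PD: pen down
FD 9: (14.225,-12.556) -> (22.509,-16.073) [heading=337, draw]
BK 11: (22.509,-16.073) -> (12.384,-11.775) [heading=337, draw]
LT 90: heading 337 -> 67
Final: pos=(12.384,-11.775), heading=67, 4 segment(s) drawn

Segment lengths:
  seg 1: (0,0) -> (-2.344,-5.523), length = 6
  seg 2: (-2.344,-5.523) -> (14.225,-12.556), length = 18
  seg 3: (14.225,-12.556) -> (22.509,-16.073), length = 9
  seg 4: (22.509,-16.073) -> (12.384,-11.775), length = 11
Total = 44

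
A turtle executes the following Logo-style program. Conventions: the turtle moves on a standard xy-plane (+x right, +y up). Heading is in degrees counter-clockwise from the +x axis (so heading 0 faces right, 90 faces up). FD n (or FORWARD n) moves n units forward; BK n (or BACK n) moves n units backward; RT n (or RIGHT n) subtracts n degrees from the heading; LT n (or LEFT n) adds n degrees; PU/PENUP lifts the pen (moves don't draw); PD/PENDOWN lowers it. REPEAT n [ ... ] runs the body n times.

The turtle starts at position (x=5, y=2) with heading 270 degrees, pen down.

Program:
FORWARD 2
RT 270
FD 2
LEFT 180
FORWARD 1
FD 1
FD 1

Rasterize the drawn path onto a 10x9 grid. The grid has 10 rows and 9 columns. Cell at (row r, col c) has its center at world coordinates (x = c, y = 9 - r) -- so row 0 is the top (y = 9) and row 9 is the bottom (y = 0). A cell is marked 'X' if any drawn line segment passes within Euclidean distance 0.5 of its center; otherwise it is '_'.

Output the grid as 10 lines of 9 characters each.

Answer: _________
_________
_________
_________
_________
_________
_________
_____X___
_____X___
____XXXX_

Derivation:
Segment 0: (5,2) -> (5,0)
Segment 1: (5,0) -> (7,0)
Segment 2: (7,0) -> (6,0)
Segment 3: (6,0) -> (5,0)
Segment 4: (5,0) -> (4,0)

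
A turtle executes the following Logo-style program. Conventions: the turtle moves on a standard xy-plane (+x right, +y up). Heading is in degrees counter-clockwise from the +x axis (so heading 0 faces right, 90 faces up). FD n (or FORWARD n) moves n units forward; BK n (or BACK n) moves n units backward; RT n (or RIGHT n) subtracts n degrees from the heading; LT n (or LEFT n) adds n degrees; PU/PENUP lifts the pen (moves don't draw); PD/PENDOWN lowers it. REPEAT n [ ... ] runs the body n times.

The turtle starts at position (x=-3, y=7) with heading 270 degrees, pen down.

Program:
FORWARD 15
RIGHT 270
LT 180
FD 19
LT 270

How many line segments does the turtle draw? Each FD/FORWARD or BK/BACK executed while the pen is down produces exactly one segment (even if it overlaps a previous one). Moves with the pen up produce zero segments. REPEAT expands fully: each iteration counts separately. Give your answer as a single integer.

Executing turtle program step by step:
Start: pos=(-3,7), heading=270, pen down
FD 15: (-3,7) -> (-3,-8) [heading=270, draw]
RT 270: heading 270 -> 0
LT 180: heading 0 -> 180
FD 19: (-3,-8) -> (-22,-8) [heading=180, draw]
LT 270: heading 180 -> 90
Final: pos=(-22,-8), heading=90, 2 segment(s) drawn
Segments drawn: 2

Answer: 2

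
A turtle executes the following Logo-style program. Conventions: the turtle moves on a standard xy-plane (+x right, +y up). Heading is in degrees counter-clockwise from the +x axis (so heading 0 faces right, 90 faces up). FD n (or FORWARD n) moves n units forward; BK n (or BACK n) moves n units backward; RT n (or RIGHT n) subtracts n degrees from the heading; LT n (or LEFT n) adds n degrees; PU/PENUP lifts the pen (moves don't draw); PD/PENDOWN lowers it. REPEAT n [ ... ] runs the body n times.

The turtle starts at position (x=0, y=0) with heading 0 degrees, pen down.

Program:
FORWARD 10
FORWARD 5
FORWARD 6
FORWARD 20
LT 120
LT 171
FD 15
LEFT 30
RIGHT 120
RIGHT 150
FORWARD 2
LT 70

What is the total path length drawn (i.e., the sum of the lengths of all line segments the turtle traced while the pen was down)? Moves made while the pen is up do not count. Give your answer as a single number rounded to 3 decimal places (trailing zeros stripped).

Executing turtle program step by step:
Start: pos=(0,0), heading=0, pen down
FD 10: (0,0) -> (10,0) [heading=0, draw]
FD 5: (10,0) -> (15,0) [heading=0, draw]
FD 6: (15,0) -> (21,0) [heading=0, draw]
FD 20: (21,0) -> (41,0) [heading=0, draw]
LT 120: heading 0 -> 120
LT 171: heading 120 -> 291
FD 15: (41,0) -> (46.376,-14.004) [heading=291, draw]
LT 30: heading 291 -> 321
RT 120: heading 321 -> 201
RT 150: heading 201 -> 51
FD 2: (46.376,-14.004) -> (47.634,-12.449) [heading=51, draw]
LT 70: heading 51 -> 121
Final: pos=(47.634,-12.449), heading=121, 6 segment(s) drawn

Segment lengths:
  seg 1: (0,0) -> (10,0), length = 10
  seg 2: (10,0) -> (15,0), length = 5
  seg 3: (15,0) -> (21,0), length = 6
  seg 4: (21,0) -> (41,0), length = 20
  seg 5: (41,0) -> (46.376,-14.004), length = 15
  seg 6: (46.376,-14.004) -> (47.634,-12.449), length = 2
Total = 58

Answer: 58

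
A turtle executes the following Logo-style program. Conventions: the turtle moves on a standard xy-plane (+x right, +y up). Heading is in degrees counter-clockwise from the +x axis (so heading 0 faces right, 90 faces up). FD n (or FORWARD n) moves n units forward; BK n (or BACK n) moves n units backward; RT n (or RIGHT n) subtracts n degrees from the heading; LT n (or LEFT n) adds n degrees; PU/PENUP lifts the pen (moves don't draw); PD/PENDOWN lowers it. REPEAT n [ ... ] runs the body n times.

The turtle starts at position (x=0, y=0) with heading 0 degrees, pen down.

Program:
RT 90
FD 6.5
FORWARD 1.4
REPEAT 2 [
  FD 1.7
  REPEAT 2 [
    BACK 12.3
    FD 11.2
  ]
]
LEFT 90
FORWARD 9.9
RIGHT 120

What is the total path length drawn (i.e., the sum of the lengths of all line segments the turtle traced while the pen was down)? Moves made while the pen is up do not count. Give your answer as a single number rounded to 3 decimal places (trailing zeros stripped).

Executing turtle program step by step:
Start: pos=(0,0), heading=0, pen down
RT 90: heading 0 -> 270
FD 6.5: (0,0) -> (0,-6.5) [heading=270, draw]
FD 1.4: (0,-6.5) -> (0,-7.9) [heading=270, draw]
REPEAT 2 [
  -- iteration 1/2 --
  FD 1.7: (0,-7.9) -> (0,-9.6) [heading=270, draw]
  REPEAT 2 [
    -- iteration 1/2 --
    BK 12.3: (0,-9.6) -> (0,2.7) [heading=270, draw]
    FD 11.2: (0,2.7) -> (0,-8.5) [heading=270, draw]
    -- iteration 2/2 --
    BK 12.3: (0,-8.5) -> (0,3.8) [heading=270, draw]
    FD 11.2: (0,3.8) -> (0,-7.4) [heading=270, draw]
  ]
  -- iteration 2/2 --
  FD 1.7: (0,-7.4) -> (0,-9.1) [heading=270, draw]
  REPEAT 2 [
    -- iteration 1/2 --
    BK 12.3: (0,-9.1) -> (0,3.2) [heading=270, draw]
    FD 11.2: (0,3.2) -> (0,-8) [heading=270, draw]
    -- iteration 2/2 --
    BK 12.3: (0,-8) -> (0,4.3) [heading=270, draw]
    FD 11.2: (0,4.3) -> (0,-6.9) [heading=270, draw]
  ]
]
LT 90: heading 270 -> 0
FD 9.9: (0,-6.9) -> (9.9,-6.9) [heading=0, draw]
RT 120: heading 0 -> 240
Final: pos=(9.9,-6.9), heading=240, 13 segment(s) drawn

Segment lengths:
  seg 1: (0,0) -> (0,-6.5), length = 6.5
  seg 2: (0,-6.5) -> (0,-7.9), length = 1.4
  seg 3: (0,-7.9) -> (0,-9.6), length = 1.7
  seg 4: (0,-9.6) -> (0,2.7), length = 12.3
  seg 5: (0,2.7) -> (0,-8.5), length = 11.2
  seg 6: (0,-8.5) -> (0,3.8), length = 12.3
  seg 7: (0,3.8) -> (0,-7.4), length = 11.2
  seg 8: (0,-7.4) -> (0,-9.1), length = 1.7
  seg 9: (0,-9.1) -> (0,3.2), length = 12.3
  seg 10: (0,3.2) -> (0,-8), length = 11.2
  seg 11: (0,-8) -> (0,4.3), length = 12.3
  seg 12: (0,4.3) -> (0,-6.9), length = 11.2
  seg 13: (0,-6.9) -> (9.9,-6.9), length = 9.9
Total = 115.2

Answer: 115.2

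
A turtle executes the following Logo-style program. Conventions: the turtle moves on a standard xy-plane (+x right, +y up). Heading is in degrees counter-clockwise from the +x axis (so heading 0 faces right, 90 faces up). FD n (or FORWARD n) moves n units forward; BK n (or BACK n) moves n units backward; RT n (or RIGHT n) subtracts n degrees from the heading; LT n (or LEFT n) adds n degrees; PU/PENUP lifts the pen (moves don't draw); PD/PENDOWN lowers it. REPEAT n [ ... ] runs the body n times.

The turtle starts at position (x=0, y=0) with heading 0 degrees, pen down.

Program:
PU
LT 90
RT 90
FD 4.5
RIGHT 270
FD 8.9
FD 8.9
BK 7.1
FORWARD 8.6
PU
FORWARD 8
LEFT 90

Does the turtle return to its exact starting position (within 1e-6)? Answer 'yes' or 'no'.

Executing turtle program step by step:
Start: pos=(0,0), heading=0, pen down
PU: pen up
LT 90: heading 0 -> 90
RT 90: heading 90 -> 0
FD 4.5: (0,0) -> (4.5,0) [heading=0, move]
RT 270: heading 0 -> 90
FD 8.9: (4.5,0) -> (4.5,8.9) [heading=90, move]
FD 8.9: (4.5,8.9) -> (4.5,17.8) [heading=90, move]
BK 7.1: (4.5,17.8) -> (4.5,10.7) [heading=90, move]
FD 8.6: (4.5,10.7) -> (4.5,19.3) [heading=90, move]
PU: pen up
FD 8: (4.5,19.3) -> (4.5,27.3) [heading=90, move]
LT 90: heading 90 -> 180
Final: pos=(4.5,27.3), heading=180, 0 segment(s) drawn

Start position: (0, 0)
Final position: (4.5, 27.3)
Distance = 27.668; >= 1e-6 -> NOT closed

Answer: no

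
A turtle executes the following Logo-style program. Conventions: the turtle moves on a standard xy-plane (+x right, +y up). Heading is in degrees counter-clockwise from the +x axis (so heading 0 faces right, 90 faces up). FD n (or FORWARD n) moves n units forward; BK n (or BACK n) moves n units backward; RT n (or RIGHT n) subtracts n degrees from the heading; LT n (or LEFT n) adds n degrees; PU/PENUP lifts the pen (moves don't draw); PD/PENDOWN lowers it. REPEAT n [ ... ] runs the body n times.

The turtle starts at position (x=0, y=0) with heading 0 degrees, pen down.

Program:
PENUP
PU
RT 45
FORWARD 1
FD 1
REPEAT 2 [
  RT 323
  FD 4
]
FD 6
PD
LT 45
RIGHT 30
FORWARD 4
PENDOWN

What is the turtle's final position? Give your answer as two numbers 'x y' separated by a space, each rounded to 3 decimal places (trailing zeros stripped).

Answer: 16.999 5.656

Derivation:
Executing turtle program step by step:
Start: pos=(0,0), heading=0, pen down
PU: pen up
PU: pen up
RT 45: heading 0 -> 315
FD 1: (0,0) -> (0.707,-0.707) [heading=315, move]
FD 1: (0.707,-0.707) -> (1.414,-1.414) [heading=315, move]
REPEAT 2 [
  -- iteration 1/2 --
  RT 323: heading 315 -> 352
  FD 4: (1.414,-1.414) -> (5.375,-1.971) [heading=352, move]
  -- iteration 2/2 --
  RT 323: heading 352 -> 29
  FD 4: (5.375,-1.971) -> (8.874,-0.032) [heading=29, move]
]
FD 6: (8.874,-0.032) -> (14.121,2.877) [heading=29, move]
PD: pen down
LT 45: heading 29 -> 74
RT 30: heading 74 -> 44
FD 4: (14.121,2.877) -> (16.999,5.656) [heading=44, draw]
PD: pen down
Final: pos=(16.999,5.656), heading=44, 1 segment(s) drawn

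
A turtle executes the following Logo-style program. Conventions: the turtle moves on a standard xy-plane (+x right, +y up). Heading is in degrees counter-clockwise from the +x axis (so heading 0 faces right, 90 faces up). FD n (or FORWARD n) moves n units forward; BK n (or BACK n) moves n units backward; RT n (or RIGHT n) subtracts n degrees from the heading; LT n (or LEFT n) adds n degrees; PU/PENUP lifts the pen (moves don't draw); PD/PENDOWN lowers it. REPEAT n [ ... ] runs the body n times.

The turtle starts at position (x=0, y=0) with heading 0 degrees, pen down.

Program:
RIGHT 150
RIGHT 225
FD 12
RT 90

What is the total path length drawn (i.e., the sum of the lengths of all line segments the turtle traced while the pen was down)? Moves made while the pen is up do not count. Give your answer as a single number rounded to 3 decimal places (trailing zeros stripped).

Answer: 12

Derivation:
Executing turtle program step by step:
Start: pos=(0,0), heading=0, pen down
RT 150: heading 0 -> 210
RT 225: heading 210 -> 345
FD 12: (0,0) -> (11.591,-3.106) [heading=345, draw]
RT 90: heading 345 -> 255
Final: pos=(11.591,-3.106), heading=255, 1 segment(s) drawn

Segment lengths:
  seg 1: (0,0) -> (11.591,-3.106), length = 12
Total = 12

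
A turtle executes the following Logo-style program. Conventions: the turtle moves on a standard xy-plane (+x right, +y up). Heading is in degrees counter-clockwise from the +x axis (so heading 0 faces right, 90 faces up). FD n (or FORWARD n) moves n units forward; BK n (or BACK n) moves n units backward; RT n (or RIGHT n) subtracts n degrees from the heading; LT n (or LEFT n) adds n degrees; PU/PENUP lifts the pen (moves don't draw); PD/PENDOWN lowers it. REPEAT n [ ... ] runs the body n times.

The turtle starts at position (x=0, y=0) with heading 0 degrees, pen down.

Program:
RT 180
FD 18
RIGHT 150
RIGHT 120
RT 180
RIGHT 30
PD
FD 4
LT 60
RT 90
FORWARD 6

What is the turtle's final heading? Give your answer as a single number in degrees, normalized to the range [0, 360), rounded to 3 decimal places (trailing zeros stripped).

Executing turtle program step by step:
Start: pos=(0,0), heading=0, pen down
RT 180: heading 0 -> 180
FD 18: (0,0) -> (-18,0) [heading=180, draw]
RT 150: heading 180 -> 30
RT 120: heading 30 -> 270
RT 180: heading 270 -> 90
RT 30: heading 90 -> 60
PD: pen down
FD 4: (-18,0) -> (-16,3.464) [heading=60, draw]
LT 60: heading 60 -> 120
RT 90: heading 120 -> 30
FD 6: (-16,3.464) -> (-10.804,6.464) [heading=30, draw]
Final: pos=(-10.804,6.464), heading=30, 3 segment(s) drawn

Answer: 30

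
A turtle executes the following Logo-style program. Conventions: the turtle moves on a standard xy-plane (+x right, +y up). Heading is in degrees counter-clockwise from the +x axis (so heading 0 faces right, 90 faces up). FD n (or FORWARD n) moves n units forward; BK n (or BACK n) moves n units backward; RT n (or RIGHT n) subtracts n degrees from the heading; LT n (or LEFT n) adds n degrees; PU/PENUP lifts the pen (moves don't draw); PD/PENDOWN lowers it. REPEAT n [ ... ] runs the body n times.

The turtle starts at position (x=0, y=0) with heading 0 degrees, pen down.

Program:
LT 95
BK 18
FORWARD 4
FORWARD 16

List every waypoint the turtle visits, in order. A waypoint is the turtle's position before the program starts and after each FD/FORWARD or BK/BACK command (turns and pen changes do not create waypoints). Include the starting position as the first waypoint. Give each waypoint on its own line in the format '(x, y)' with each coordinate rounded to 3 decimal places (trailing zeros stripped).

Executing turtle program step by step:
Start: pos=(0,0), heading=0, pen down
LT 95: heading 0 -> 95
BK 18: (0,0) -> (1.569,-17.932) [heading=95, draw]
FD 4: (1.569,-17.932) -> (1.22,-13.947) [heading=95, draw]
FD 16: (1.22,-13.947) -> (-0.174,1.992) [heading=95, draw]
Final: pos=(-0.174,1.992), heading=95, 3 segment(s) drawn
Waypoints (4 total):
(0, 0)
(1.569, -17.932)
(1.22, -13.947)
(-0.174, 1.992)

Answer: (0, 0)
(1.569, -17.932)
(1.22, -13.947)
(-0.174, 1.992)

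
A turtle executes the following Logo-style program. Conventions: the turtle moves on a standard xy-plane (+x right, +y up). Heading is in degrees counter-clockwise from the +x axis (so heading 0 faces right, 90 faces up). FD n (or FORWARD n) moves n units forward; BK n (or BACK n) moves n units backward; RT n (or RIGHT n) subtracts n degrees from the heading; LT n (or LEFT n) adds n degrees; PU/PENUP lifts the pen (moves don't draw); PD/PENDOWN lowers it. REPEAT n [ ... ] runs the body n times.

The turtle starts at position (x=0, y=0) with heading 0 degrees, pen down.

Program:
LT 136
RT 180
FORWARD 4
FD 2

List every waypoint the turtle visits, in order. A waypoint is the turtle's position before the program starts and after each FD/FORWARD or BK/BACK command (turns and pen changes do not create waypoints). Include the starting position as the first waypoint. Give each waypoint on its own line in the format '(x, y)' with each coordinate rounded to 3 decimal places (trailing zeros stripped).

Answer: (0, 0)
(2.877, -2.779)
(4.316, -4.168)

Derivation:
Executing turtle program step by step:
Start: pos=(0,0), heading=0, pen down
LT 136: heading 0 -> 136
RT 180: heading 136 -> 316
FD 4: (0,0) -> (2.877,-2.779) [heading=316, draw]
FD 2: (2.877,-2.779) -> (4.316,-4.168) [heading=316, draw]
Final: pos=(4.316,-4.168), heading=316, 2 segment(s) drawn
Waypoints (3 total):
(0, 0)
(2.877, -2.779)
(4.316, -4.168)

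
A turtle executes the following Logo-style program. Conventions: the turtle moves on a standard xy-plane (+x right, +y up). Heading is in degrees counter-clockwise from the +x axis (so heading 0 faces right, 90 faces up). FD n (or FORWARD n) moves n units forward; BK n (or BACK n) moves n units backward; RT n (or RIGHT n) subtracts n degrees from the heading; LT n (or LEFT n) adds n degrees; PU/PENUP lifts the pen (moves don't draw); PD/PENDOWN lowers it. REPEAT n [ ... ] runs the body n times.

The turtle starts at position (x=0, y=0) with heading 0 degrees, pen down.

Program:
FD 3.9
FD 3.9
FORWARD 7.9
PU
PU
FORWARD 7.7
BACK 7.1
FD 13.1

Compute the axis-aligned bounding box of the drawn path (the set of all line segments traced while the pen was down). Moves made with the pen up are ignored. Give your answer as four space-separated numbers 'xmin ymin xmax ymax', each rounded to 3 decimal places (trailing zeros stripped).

Executing turtle program step by step:
Start: pos=(0,0), heading=0, pen down
FD 3.9: (0,0) -> (3.9,0) [heading=0, draw]
FD 3.9: (3.9,0) -> (7.8,0) [heading=0, draw]
FD 7.9: (7.8,0) -> (15.7,0) [heading=0, draw]
PU: pen up
PU: pen up
FD 7.7: (15.7,0) -> (23.4,0) [heading=0, move]
BK 7.1: (23.4,0) -> (16.3,0) [heading=0, move]
FD 13.1: (16.3,0) -> (29.4,0) [heading=0, move]
Final: pos=(29.4,0), heading=0, 3 segment(s) drawn

Segment endpoints: x in {0, 3.9, 7.8, 15.7}, y in {0}
xmin=0, ymin=0, xmax=15.7, ymax=0

Answer: 0 0 15.7 0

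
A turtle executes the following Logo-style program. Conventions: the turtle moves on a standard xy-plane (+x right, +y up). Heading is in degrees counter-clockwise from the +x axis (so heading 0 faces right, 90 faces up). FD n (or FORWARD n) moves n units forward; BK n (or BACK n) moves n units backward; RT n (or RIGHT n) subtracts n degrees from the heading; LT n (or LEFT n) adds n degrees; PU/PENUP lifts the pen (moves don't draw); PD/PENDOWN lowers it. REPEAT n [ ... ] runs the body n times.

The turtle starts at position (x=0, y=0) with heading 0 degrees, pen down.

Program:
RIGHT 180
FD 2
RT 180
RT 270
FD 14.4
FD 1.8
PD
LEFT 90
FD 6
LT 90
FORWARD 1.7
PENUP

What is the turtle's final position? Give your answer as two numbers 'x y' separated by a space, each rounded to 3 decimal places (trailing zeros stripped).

Answer: -8 14.5

Derivation:
Executing turtle program step by step:
Start: pos=(0,0), heading=0, pen down
RT 180: heading 0 -> 180
FD 2: (0,0) -> (-2,0) [heading=180, draw]
RT 180: heading 180 -> 0
RT 270: heading 0 -> 90
FD 14.4: (-2,0) -> (-2,14.4) [heading=90, draw]
FD 1.8: (-2,14.4) -> (-2,16.2) [heading=90, draw]
PD: pen down
LT 90: heading 90 -> 180
FD 6: (-2,16.2) -> (-8,16.2) [heading=180, draw]
LT 90: heading 180 -> 270
FD 1.7: (-8,16.2) -> (-8,14.5) [heading=270, draw]
PU: pen up
Final: pos=(-8,14.5), heading=270, 5 segment(s) drawn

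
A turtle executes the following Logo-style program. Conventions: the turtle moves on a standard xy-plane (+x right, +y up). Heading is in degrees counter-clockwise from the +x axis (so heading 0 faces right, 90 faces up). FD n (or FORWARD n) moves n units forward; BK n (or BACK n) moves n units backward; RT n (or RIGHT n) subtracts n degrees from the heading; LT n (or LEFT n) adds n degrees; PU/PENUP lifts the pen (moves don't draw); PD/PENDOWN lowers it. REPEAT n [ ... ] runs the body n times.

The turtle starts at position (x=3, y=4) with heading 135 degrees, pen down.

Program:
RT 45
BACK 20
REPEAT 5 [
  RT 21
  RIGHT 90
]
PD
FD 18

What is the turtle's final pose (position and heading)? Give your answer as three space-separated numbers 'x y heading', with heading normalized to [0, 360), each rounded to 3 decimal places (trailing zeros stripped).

Executing turtle program step by step:
Start: pos=(3,4), heading=135, pen down
RT 45: heading 135 -> 90
BK 20: (3,4) -> (3,-16) [heading=90, draw]
REPEAT 5 [
  -- iteration 1/5 --
  RT 21: heading 90 -> 69
  RT 90: heading 69 -> 339
  -- iteration 2/5 --
  RT 21: heading 339 -> 318
  RT 90: heading 318 -> 228
  -- iteration 3/5 --
  RT 21: heading 228 -> 207
  RT 90: heading 207 -> 117
  -- iteration 4/5 --
  RT 21: heading 117 -> 96
  RT 90: heading 96 -> 6
  -- iteration 5/5 --
  RT 21: heading 6 -> 345
  RT 90: heading 345 -> 255
]
PD: pen down
FD 18: (3,-16) -> (-1.659,-33.387) [heading=255, draw]
Final: pos=(-1.659,-33.387), heading=255, 2 segment(s) drawn

Answer: -1.659 -33.387 255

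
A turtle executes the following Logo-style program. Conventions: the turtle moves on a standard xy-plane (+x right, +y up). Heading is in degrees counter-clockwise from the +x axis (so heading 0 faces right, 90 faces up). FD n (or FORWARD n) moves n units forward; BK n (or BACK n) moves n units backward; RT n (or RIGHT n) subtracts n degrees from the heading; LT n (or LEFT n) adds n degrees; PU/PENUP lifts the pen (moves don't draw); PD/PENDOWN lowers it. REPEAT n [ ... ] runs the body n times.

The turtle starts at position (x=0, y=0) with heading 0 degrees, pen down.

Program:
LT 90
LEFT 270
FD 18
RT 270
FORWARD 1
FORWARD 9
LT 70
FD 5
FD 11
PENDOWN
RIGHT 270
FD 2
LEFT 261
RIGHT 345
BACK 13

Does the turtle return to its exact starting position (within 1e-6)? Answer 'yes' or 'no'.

Executing turtle program step by step:
Start: pos=(0,0), heading=0, pen down
LT 90: heading 0 -> 90
LT 270: heading 90 -> 0
FD 18: (0,0) -> (18,0) [heading=0, draw]
RT 270: heading 0 -> 90
FD 1: (18,0) -> (18,1) [heading=90, draw]
FD 9: (18,1) -> (18,10) [heading=90, draw]
LT 70: heading 90 -> 160
FD 5: (18,10) -> (13.302,11.71) [heading=160, draw]
FD 11: (13.302,11.71) -> (2.965,15.472) [heading=160, draw]
PD: pen down
RT 270: heading 160 -> 250
FD 2: (2.965,15.472) -> (2.281,13.593) [heading=250, draw]
LT 261: heading 250 -> 151
RT 345: heading 151 -> 166
BK 13: (2.281,13.593) -> (14.895,10.448) [heading=166, draw]
Final: pos=(14.895,10.448), heading=166, 7 segment(s) drawn

Start position: (0, 0)
Final position: (14.895, 10.448)
Distance = 18.194; >= 1e-6 -> NOT closed

Answer: no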